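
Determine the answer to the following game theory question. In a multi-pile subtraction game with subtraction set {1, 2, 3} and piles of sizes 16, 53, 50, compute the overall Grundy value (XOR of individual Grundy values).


Subtraction set: {1, 2, 3}
For this subtraction set, G(n) = n mod 4 (period = max + 1 = 4).
Pile 1 (size 16): G(16) = 16 mod 4 = 0
Pile 2 (size 53): G(53) = 53 mod 4 = 1
Pile 3 (size 50): G(50) = 50 mod 4 = 2
Total Grundy value = XOR of all: 0 XOR 1 XOR 2 = 3

3


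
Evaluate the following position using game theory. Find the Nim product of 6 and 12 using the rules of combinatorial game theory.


Nim multiplication is bilinear over XOR: (u XOR v) * w = (u*w) XOR (v*w).
So we split each operand into its bit components and XOR the pairwise Nim products.
6 = 2 + 4 (as XOR of powers of 2).
12 = 4 + 8 (as XOR of powers of 2).
Using the standard Nim-product table on single bits:
  2*2 = 3,   2*4 = 8,   2*8 = 12,
  4*4 = 6,   4*8 = 11,  8*8 = 13,
and  1*x = x (identity), k*l = l*k (commutative).
Pairwise Nim products:
  2 * 4 = 8
  2 * 8 = 12
  4 * 4 = 6
  4 * 8 = 11
XOR them: 8 XOR 12 XOR 6 XOR 11 = 9.
Result: 6 * 12 = 9 (in Nim).

9


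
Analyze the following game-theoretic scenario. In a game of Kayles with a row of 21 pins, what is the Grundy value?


Kayles: a move removes 1 or 2 adjacent pins from a contiguous row.
Removing pins from a row of k leaves two independent rows (a, b) with a + b = k - 1 (one pin) or a + b = k - 2 (two pins); an end removal gives a = 0.
By Sprague-Grundy, G(k) = mex{ G(a) XOR G(b) } over all these splits. G(0) = 0.
G(1): splits (0,0):0^0=0 -> mex({0}) = 1
G(2): splits (0,1):0^1=1 (0,0):0^0=0 -> mex({0, 1}) = 2
G(3): splits (0,2):0^2=2 (1,1):1^1=0 (0,1):0^1=1 -> mex({0, 1, 2}) = 3
G(4): splits (0,3):0^3=3 (1,2):1^2=3 (0,2):0^2=2 (1,1):1^1=0 -> mex({0, 2, 3}) = 1
G(5): splits (0,4):0^1=1 (1,3):1^3=2 (2,2):2^2=0 (0,3):0^3=3 (1,2):1^2=3 -> mex({0, 1, 2, 3}) = 4
G(6) = mex({0, 1, 2, 4}) = 3
G(7) = mex({0, 1, 3, 4, 5}) = 2
G(8) = mex({0, 2, 3, 5, 6}) = 1
G(9) = mex({0, 1, 2, 3, 6, 7}) = 4
G(10) = mex({0, 1, 3, 4, 5, 7}) = 2
G(11) = mex({0, 1, 2, 3, 4, 5}) = 6
G(12) = mex({0, 1, 2, 3, 5, 6, 7}) = 4
G(13) = mex({0, 2, 3, 4, 6, 7}) = 1
G(14) = mex({0, 1, 4, 5, 6, 7}) = 2
G(15) = mex({0, 1, 2, 3, 4, 5, 6}) = 7
G(16) = mex({0, 2, 3, 5, 6, 7}) = 1
G(17) = mex({0, 1, 2, 3, 5, 6, 7}) = 4
G(18) = mex({0, 1, 2, 4, 5, 6}) = 3
G(19) = mex({0, 1, 3, 4, 5, 7}) = 2
G(20) = mex({0, 2, 3, 4, 5, 6, 7}) = 1
G(21) = mex({0, 1, 2, 3, 5, 6, 7}) = 4
Therefore G(21) = 4.

4


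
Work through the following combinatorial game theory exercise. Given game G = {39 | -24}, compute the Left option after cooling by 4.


Original game: {39 | -24} (a switch {a | b} with a > b).
Cooling by t (for t below the temperature (a - b)/2 = 63/2) taxes each move by t: {a | b} cooled by t is {a - t | b + t}.
Cooling amount: t = 4
Cooled Left option: 39 - 4 = 35
Cooled Right option: -24 + 4 = -20
Cooled game: {35 | -20}
Left option = 35

35


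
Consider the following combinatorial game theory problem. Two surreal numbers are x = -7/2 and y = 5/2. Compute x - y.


x = -7/2, y = 5/2
Converting to common denominator: 2
x = -7/2, y = 5/2
x - y = -7/2 - 5/2 = -6

-6


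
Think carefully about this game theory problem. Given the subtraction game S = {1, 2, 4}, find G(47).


The subtraction set is S = {1, 2, 4}.
G(k) = mex{ G(k - s) : s in S, s <= k }. We compute iteratively: G(0) = 0.
G(1) = mex({0}) = 1
G(2) = mex({0, 1}) = 2
G(3) = mex({1, 2}) = 0
G(4) = mex({0, 2}) = 1
G(5) = mex({0, 1}) = 2
G(6) = mex({1, 2}) = 0
Observe that G(3)..G(6) = 0, 1, 2, 0 repeats G(0)..G(3) = 0, 1, 2, 0.
For k >= max(S) = 4, G(k) is determined by the previous 4 values G(k-4)..G(k-1); a window of 4 consecutive values has recurred shifted by 3, so by induction G(k + 3) = G(k) for all k >= 0: the sequence is periodic from the start with period 3.
One period: G(0..2) = 0, 1, 2.
47 mod 3 = 2, so G(47) = G(2) = 2.

2


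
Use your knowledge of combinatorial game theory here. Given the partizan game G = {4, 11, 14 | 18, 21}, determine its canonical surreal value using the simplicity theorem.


Left options: {4, 11, 14}, max = 14
Right options: {18, 21}, min = 18
All options are numbers and max(Left) < min(Right), so by the simplicity theorem the value is the simplest (earliest-born) number strictly between 14 and 18.
Integers 15 through 17 all lie strictly between 14 and 18.
Among integers, the simplest (lowest birthday = smallest |n|; 0 is born on day 0, +-n on day n) is 15.
No non-integer in the interval can be simpler: if x is a non-integer in the interval, then floor(x) or ceil(x) also lies in the interval (the interval contains an integer), and both are proper prefixes of x's sign expansion, i.e. born earlier. So the game value is 15.
Game value = 15

15


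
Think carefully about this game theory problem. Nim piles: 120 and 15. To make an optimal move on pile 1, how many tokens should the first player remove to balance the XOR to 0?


Piles: 120 and 15
Current XOR: 120 XOR 15 = 119 (non-zero, so this is an N-position).
To make the XOR zero, we need to find a move that balances the piles.
For pile 1 (size 120): target = 120 XOR 119 = 15
We reduce pile 1 from 120 to 15.
Tokens removed: 120 - 15 = 105
Verification: 15 XOR 15 = 0

105


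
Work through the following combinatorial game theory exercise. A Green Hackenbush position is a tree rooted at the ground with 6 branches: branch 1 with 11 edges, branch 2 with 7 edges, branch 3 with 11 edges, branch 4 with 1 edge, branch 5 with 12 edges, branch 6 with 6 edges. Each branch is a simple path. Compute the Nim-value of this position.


The tree has 6 branches from the ground vertex.
In Green Hackenbush, the Nim-value of a simple path of length k is k.
Branch 1: length 11, Nim-value = 11
Branch 2: length 7, Nim-value = 7
Branch 3: length 11, Nim-value = 11
Branch 4: length 1, Nim-value = 1
Branch 5: length 12, Nim-value = 12
Branch 6: length 6, Nim-value = 6
Total Nim-value = XOR of all branch values:
0 XOR 11 = 11
11 XOR 7 = 12
12 XOR 11 = 7
7 XOR 1 = 6
6 XOR 12 = 10
10 XOR 6 = 12
Nim-value of the tree = 12

12


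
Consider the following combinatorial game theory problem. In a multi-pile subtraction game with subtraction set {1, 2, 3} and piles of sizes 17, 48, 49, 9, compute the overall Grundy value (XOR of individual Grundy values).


Subtraction set: {1, 2, 3}
For this subtraction set, G(n) = n mod 4 (period = max + 1 = 4).
Pile 1 (size 17): G(17) = 17 mod 4 = 1
Pile 2 (size 48): G(48) = 48 mod 4 = 0
Pile 3 (size 49): G(49) = 49 mod 4 = 1
Pile 4 (size 9): G(9) = 9 mod 4 = 1
Total Grundy value = XOR of all: 1 XOR 0 XOR 1 XOR 1 = 1

1


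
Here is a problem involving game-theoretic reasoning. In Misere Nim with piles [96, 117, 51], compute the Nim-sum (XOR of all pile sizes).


We need the XOR (exclusive or) of all pile sizes.
After XOR-ing pile 1 (size 96): 0 XOR 96 = 96
After XOR-ing pile 2 (size 117): 96 XOR 117 = 21
After XOR-ing pile 3 (size 51): 21 XOR 51 = 38
The Nim-value of this position is 38.

38


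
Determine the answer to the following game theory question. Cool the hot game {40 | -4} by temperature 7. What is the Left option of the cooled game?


Original game: {40 | -4} (a switch {a | b} with a > b).
Cooling by t (for t below the temperature (a - b)/2 = 22) taxes each move by t: {a | b} cooled by t is {a - t | b + t}.
Cooling amount: t = 7
Cooled Left option: 40 - 7 = 33
Cooled Right option: -4 + 7 = 3
Cooled game: {33 | 3}
Left option = 33

33


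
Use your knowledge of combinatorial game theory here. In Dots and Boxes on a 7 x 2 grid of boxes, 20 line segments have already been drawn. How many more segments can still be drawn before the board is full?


Grid: 7 x 2 boxes, i.e. 8 rows and 3 columns of dots.
Horizontal edges: (rows + 1) * cols = 8 * 2 = 16
Vertical edges: rows * (cols + 1) = 7 * 3 = 21
Total edges: 16 + 21 = 37
Edges drawn: 20
Remaining: 37 - 20 = 17

17


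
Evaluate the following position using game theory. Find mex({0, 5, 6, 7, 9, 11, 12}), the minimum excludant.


Set = {0, 5, 6, 7, 9, 11, 12}
0 is in the set.
1 is NOT in the set. This is the mex.
mex = 1

1


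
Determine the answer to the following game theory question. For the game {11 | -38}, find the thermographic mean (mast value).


Game = {11 | -38}, a switch {a | b} with numbers a > b.
Its thermograph has left wall a - t and right wall b + t, which meet at t = (a - b)/2, where both equal (a + b)/2. So the mast (mean value) is at (a + b)/2.
Mean = (11 + (-38))/2 = -27/2 = -27/2

-27/2


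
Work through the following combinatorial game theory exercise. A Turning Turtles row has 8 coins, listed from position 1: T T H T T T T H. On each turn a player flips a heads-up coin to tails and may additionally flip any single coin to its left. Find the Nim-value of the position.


Coins: T T H T T T T H
Key fact: a single head at position k behaves exactly like a Nim heap of size k (turning it to T and optionally flipping a coin at j < k corresponds to moving the heap from k to j, or to 0), and heads combine as a disjunctive sum (two heads at the same place would cancel, matching j XOR j = 0). So the Nim-value is the XOR of the 1-indexed positions of the heads.
Face-up positions (1-indexed): [3, 8]
XOR 0 with 3: 0 XOR 3 = 3
XOR 3 with 8: 3 XOR 8 = 11
Nim-value = 11

11


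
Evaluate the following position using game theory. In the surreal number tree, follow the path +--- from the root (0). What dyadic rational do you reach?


Sign expansion: +---
Rule: track bounds (lo, hi), initially (-inf, +inf). On '+', the current value becomes lo and we move to the simplest number in (value, hi): value + 1 if hi = +inf, otherwise the midpoint (value + hi)/2. On '-', the current value becomes hi and we move to value - 1 if lo = -inf, otherwise the midpoint (lo + value)/2.
Start at 0.
Step 1: sign = +, move right. Bounds: (0, +inf). Value = 1
Step 2: sign = -, move left. Bounds: (0, 1). Value = 1/2
Step 3: sign = -, move left. Bounds: (0, 1/2). Value = 1/4
Step 4: sign = -, move left. Bounds: (0, 1/4). Value = 1/8
The surreal number with sign expansion +--- is 1/8.

1/8


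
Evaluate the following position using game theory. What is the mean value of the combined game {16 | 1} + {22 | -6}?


G1 = {16 | 1}, G2 = {22 | -6}
Each is a switch {a | b} with numbers a > b; its mean value is (a + b)/2, and mean value is additive over game sums: m(G1 + G2) = m(G1) + m(G2).
Mean of G1 = (16 + (1))/2 = 17/2 = 17/2
Mean of G2 = (22 + (-6))/2 = 16/2 = 8
Mean of G1 + G2 = 17/2 + 8 = 33/2

33/2


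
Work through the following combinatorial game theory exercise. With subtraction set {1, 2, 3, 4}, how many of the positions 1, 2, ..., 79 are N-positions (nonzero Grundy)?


Subtraction set S = {1, 2, 3, 4}, so G(n) = n mod 5.
G(n) = 0 when n is a multiple of 5.
Multiples of 5 in [1, 79]: 15
N-positions (nonzero Grundy) = 79 - 15 = 64

64


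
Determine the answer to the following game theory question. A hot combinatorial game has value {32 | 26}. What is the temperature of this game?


The game is {32 | 26}, a switch {a | b} with numbers a > b.
Cooling {a | b} by t gives {a - t | b + t}, which stops being hot when a - t = b + t, i.e. at t = (a - b)/2. So the temperature of a switch is (a - b)/2.
Temperature = (Left option - Right option) / 2
= (32 - (26)) / 2
= 6 / 2
= 3

3


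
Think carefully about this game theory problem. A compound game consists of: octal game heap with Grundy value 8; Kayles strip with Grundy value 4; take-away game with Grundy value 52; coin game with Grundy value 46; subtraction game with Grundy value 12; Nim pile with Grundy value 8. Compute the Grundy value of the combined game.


By the Sprague-Grundy theorem, the Grundy value of a sum of games is the XOR of individual Grundy values.
octal game heap: Grundy value = 8. Running XOR: 0 XOR 8 = 8
Kayles strip: Grundy value = 4. Running XOR: 8 XOR 4 = 12
take-away game: Grundy value = 52. Running XOR: 12 XOR 52 = 56
coin game: Grundy value = 46. Running XOR: 56 XOR 46 = 22
subtraction game: Grundy value = 12. Running XOR: 22 XOR 12 = 26
Nim pile: Grundy value = 8. Running XOR: 26 XOR 8 = 18
The combined Grundy value is 18.

18


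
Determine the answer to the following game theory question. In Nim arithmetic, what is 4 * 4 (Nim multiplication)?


Nim multiplication is bilinear over XOR: (u XOR v) * w = (u*w) XOR (v*w).
So we split each operand into its bit components and XOR the pairwise Nim products.
4 = 4 (as XOR of powers of 2).
4 = 4 (as XOR of powers of 2).
Using the standard Nim-product table on single bits:
  2*2 = 3,   2*4 = 8,   2*8 = 12,
  4*4 = 6,   4*8 = 11,  8*8 = 13,
and  1*x = x (identity), k*l = l*k (commutative).
Pairwise Nim products:
  4 * 4 = 6
XOR them: 6 = 6.
Result: 4 * 4 = 6 (in Nim).

6


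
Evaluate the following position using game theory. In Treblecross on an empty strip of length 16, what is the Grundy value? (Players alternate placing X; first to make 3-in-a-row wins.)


Treblecross: place X on empty cells; 3-in-a-row wins.
Playing within two cells of an existing X lets the opponent win at once, so sensible play treats the cells i-2..i+2 around each X as dead. The player left with no safe cell loses, so this is a normal-play take-away game on strips of safe cells.
Placing X at cell i (0-indexed) of a strip of k safe cells leaves independent strips of sizes max(0, i-2) and max(0, k-i-3). Hence G(k) = mex{ G(max(0,i-2)) XOR G(max(0,k-i-3)) : 0 <= i < k }, with G(0) = 0.
G(1): splits (0,0):0^0=0 -> mex({0}) = 1
G(2): splits (0,0):0^0=0 -> mex({0}) = 1
G(3): splits (0,0):0^0=0 -> mex({0}) = 1
G(4): splits (0,1):0^1=1 (0,0):0^0=0 -> mex({0, 1}) = 2
G(5): splits (0,2):0^1=1 (0,1):0^1=1 (0,0):0^0=0 -> mex({0, 1}) = 2
G(6) = mex({1}) = 0
G(7) = mex({0, 1, 2}) = 3
G(8) = mex({0, 1, 2}) = 3
G(9) = mex({0, 2}) = 1
G(10) = mex({0, 2, 3}) = 1
G(11) = mex({0, 3}) = 1
G(12) = mex({1, 3}) = 0
G(13) = mex({0, 1, 2, 3}) = 4
G(14) = mex({0, 1, 2}) = 3
G(15) = mex({0, 1, 2}) = 3
G(16) = mex({0, 1, 2, 4}) = 3
Therefore G(16) = 3.

3


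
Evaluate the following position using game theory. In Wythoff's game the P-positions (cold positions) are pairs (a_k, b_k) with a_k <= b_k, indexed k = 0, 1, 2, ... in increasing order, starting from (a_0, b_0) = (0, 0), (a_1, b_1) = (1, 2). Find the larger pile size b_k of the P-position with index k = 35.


By Wythoff's theorem, a_k = floor(k * phi) and b_k = floor(k * phi^2) = a_k + k, where phi = (1 + sqrt(5))/2 is the golden ratio.
phi = (1 + sqrt(5))/2 = 1.618034
phi^2 = phi + 1 = 2.618034
k = 35
k * phi^2 = 35 * 2.618034 = 91.631190
b_35 = floor(k * phi^2) = 91 (check: a_35 + k = 56 + 35 = 91)

91


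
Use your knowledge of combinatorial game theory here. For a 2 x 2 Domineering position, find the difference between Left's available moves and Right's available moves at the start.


Board is 2 x 2 (rows x cols).
Left (vertical) placements: (rows-1) * cols = 1 * 2 = 2
Right (horizontal) placements: rows * (cols-1) = 2 * 1 = 2
Advantage = Left - Right = 2 - 2 = 0

0


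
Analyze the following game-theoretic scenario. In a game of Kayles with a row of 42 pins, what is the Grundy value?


Kayles: a move removes 1 or 2 adjacent pins from a contiguous row.
Removing pins from a row of k leaves two independent rows (a, b) with a + b = k - 1 (one pin) or a + b = k - 2 (two pins); an end removal gives a = 0.
By Sprague-Grundy, G(k) = mex{ G(a) XOR G(b) } over all these splits. G(0) = 0.
G(1): splits (0,0):0^0=0 -> mex({0}) = 1
G(2): splits (0,1):0^1=1 (0,0):0^0=0 -> mex({0, 1}) = 2
G(3): splits (0,2):0^2=2 (1,1):1^1=0 (0,1):0^1=1 -> mex({0, 1, 2}) = 3
G(4): splits (0,3):0^3=3 (1,2):1^2=3 (0,2):0^2=2 (1,1):1^1=0 -> mex({0, 2, 3}) = 1
G(5): splits (0,4):0^1=1 (1,3):1^3=2 (2,2):2^2=0 (0,3):0^3=3 (1,2):1^2=3 -> mex({0, 1, 2, 3}) = 4
G(6) = mex({0, 1, 2, 4}) = 3
G(7) = mex({0, 1, 3, 4, 5}) = 2
G(8) = mex({0, 2, 3, 5, 6}) = 1
G(9) = mex({0, 1, 2, 3, 6, 7}) = 4
G(10) = mex({0, 1, 3, 4, 5, 7}) = 2
G(11) = mex({0, 1, 2, 3, 4, 5}) = 6
G(12) = mex({0, 1, 2, 3, 5, 6, 7}) = 4
G(13) = mex({0, 2, 3, 4, 6, 7}) = 1
G(14) = mex({0, 1, 4, 5, 6, 7}) = 2
G(15) = mex({0, 1, 2, 3, 4, 5, 6}) = 7
G(16) = mex({0, 2, 3, 5, 6, 7}) = 1
G(17) = mex({0, 1, 2, 3, 5, 6, 7}) = 4
G(18) = mex({0, 1, 2, 4, 5, 6}) = 3
G(19) = mex({0, 1, 3, 4, 5, 7}) = 2
G(20) = mex({0, 2, 3, 4, 5, 6, 7}) = 1
G(21) = mex({0, 1, 2, 3, 5, 6, 7}) = 4
G(22) = mex({0, 1, 2, 3, 4, 5, 7}) = 6
G(23) = mex({0, 1, 2, 3, 4, 5, 6}) = 7
G(24) = mex({0, 1, 2, 3, 5, 6, 7}) = 4
G(25) = mex({0, 2, 3, 4, 6, 7}) = 1
G(26) = mex({0, 1, 3, 4, 5, 6, 7}) = 2
G(27) = mex({0, 1, 2, 3, 4, 5, 6, 7}) = 8
G(28) = mex({0, 1, 2, 3, 4, 6, 7, 8}) = 5
G(29) = mex({0, 1, 2, 3, 5, 6, 7, 8, 9}) = 4
G(30) = mex({0, 1, 2, 3, 4, 5, 6, 9, 10}) = 7
G(31) = mex({0, 1, 3, 4, 5, 7, 10, 11}) = 2
G(32) = mex({0, 2, 3, 4, 5, 6, 7, 9, 11}) = 1
G(33) = mex({0, 1, 2, 3, 4, 5, 6, 7, 9, 12}) = 8
G(34) = mex({0, 1, 2, 3, 4, 5, 7, 8, 11, 12}) = 6
G(35) = mex({0, 1, 2, 3, 4, 5, 6, 8, 9, 10, 11}) = 7
G(36) = mex({0, 1, 2, 3, 5, 6, 7, 9, 10}) = 4
G(37) = mex({0, 2, 3, 4, 6, 7, 9, 10, 11, 12}) = 1
G(38) = mex({0, 1, 3, 4, 5, 6, 7, 9, 10, 11, 12}) = 2
G(39) = mex({0, 1, 2, 4, 5, 6, 7, 9, 10, 12, 14}) = 3
G(40) = mex({0, 2, 3, 4, 6, 7, 11, 12, 14}) = 1
G(41) = mex({0, 1, 2, 3, 5, 6, 7, 9, 10, 11, 12}) = 4
G(42) = mex({0, 1, 2, 3, 4, 5, 6, 9, 10}) = 7
Therefore G(42) = 7.

7


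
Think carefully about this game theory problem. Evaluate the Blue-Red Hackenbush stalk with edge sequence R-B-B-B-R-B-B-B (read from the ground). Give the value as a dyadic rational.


Edges (from ground): R-B-B-B-R-B-B-B
By Berlekamp's sign-expansion rule, a Blue-Red Hackenbush stalk has the value of the surreal number whose sign sequence is the edge sequence with B -> + and R -> -.
Sign sequence: -+++-+++
Trace the sign expansion in the surreal number tree, starting from 0:
Edge 1: R (sign -) -> bounds (-inf, 0), value = -1
Edge 2: B (sign +) -> bounds (-1, 0), value = -1/2
Edge 3: B (sign +) -> bounds (-1/2, 0), value = -1/4
Edge 4: B (sign +) -> bounds (-1/4, 0), value = -1/8
Edge 5: R (sign -) -> bounds (-1/4, -1/8), value = -3/16
Edge 6: B (sign +) -> bounds (-3/16, -1/8), value = -5/32
Edge 7: B (sign +) -> bounds (-5/32, -1/8), value = -9/64
Edge 8: B (sign +) -> bounds (-9/64, -1/8), value = -17/128
Game value = -17/128

-17/128


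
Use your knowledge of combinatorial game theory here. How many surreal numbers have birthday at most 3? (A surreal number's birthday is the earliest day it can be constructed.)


Day 0: {|} = 0 is born. Count = 1.
Day n: the number of surreal numbers born by day n is 2^(n+1) - 1.
By day 0: 2^1 - 1 = 1
By day 1: 2^2 - 1 = 3
By day 2: 2^3 - 1 = 7
By day 3: 2^4 - 1 = 15
By day 3: 15 surreal numbers.

15


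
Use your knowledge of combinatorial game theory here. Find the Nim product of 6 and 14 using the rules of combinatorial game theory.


Nim multiplication is bilinear over XOR: (u XOR v) * w = (u*w) XOR (v*w).
So we split each operand into its bit components and XOR the pairwise Nim products.
6 = 2 + 4 (as XOR of powers of 2).
14 = 2 + 4 + 8 (as XOR of powers of 2).
Using the standard Nim-product table on single bits:
  2*2 = 3,   2*4 = 8,   2*8 = 12,
  4*4 = 6,   4*8 = 11,  8*8 = 13,
and  1*x = x (identity), k*l = l*k (commutative).
Pairwise Nim products:
  2 * 2 = 3
  2 * 4 = 8
  2 * 8 = 12
  4 * 2 = 8
  4 * 4 = 6
  4 * 8 = 11
XOR them: 3 XOR 8 XOR 12 XOR 8 XOR 6 XOR 11 = 2.
Result: 6 * 14 = 2 (in Nim).

2


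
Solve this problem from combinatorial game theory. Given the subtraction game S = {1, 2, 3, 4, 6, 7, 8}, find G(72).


The subtraction set is S = {1, 2, 3, 4, 6, 7, 8}.
G(k) = mex{ G(k - s) : s in S, s <= k }. We compute iteratively: G(0) = 0.
G(1) = mex({0}) = 1
G(2) = mex({0, 1}) = 2
G(3) = mex({0, 1, 2}) = 3
G(4) = mex({0, 1, 2, 3}) = 4
G(5) = mex({1, 2, 3, 4}) = 0
G(6) = mex({0, 2, 3, 4}) = 1
G(7) = mex({0, 1, 3, 4}) = 2
G(8) = mex({0, 1, 2, 4}) = 3
G(9) = mex({0, 1, 2, 3}) = 4
G(10) = mex({1, 2, 3, 4}) = 0
G(11) = mex({0, 2, 3, 4}) = 1
G(12) = mex({0, 1, 3, 4}) = 2
Observe that G(5)..G(12) = 0, 1, 2, 3, 4, 0, 1, 2 repeats G(0)..G(7) = 0, 1, 2, 3, 4, 0, 1, 2.
For k >= max(S) = 8, G(k) is determined by the previous 8 values G(k-8)..G(k-1); a window of 8 consecutive values has recurred shifted by 5, so by induction G(k + 5) = G(k) for all k >= 0: the sequence is periodic from the start with period 5.
One period: G(0..4) = 0, 1, 2, 3, 4.
72 mod 5 = 2, so G(72) = G(2) = 2.

2


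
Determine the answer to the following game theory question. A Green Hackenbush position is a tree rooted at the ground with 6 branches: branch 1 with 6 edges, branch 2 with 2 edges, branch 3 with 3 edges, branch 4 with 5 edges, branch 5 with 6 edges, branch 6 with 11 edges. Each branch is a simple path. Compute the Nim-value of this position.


The tree has 6 branches from the ground vertex.
In Green Hackenbush, the Nim-value of a simple path of length k is k.
Branch 1: length 6, Nim-value = 6
Branch 2: length 2, Nim-value = 2
Branch 3: length 3, Nim-value = 3
Branch 4: length 5, Nim-value = 5
Branch 5: length 6, Nim-value = 6
Branch 6: length 11, Nim-value = 11
Total Nim-value = XOR of all branch values:
0 XOR 6 = 6
6 XOR 2 = 4
4 XOR 3 = 7
7 XOR 5 = 2
2 XOR 6 = 4
4 XOR 11 = 15
Nim-value of the tree = 15

15


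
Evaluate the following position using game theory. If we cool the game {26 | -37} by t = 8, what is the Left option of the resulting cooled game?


Original game: {26 | -37} (a switch {a | b} with a > b).
Cooling by t (for t below the temperature (a - b)/2 = 63/2) taxes each move by t: {a | b} cooled by t is {a - t | b + t}.
Cooling amount: t = 8
Cooled Left option: 26 - 8 = 18
Cooled Right option: -37 + 8 = -29
Cooled game: {18 | -29}
Left option = 18

18


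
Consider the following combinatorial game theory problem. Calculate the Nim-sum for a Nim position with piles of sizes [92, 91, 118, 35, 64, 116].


We need the XOR (exclusive or) of all pile sizes.
After XOR-ing pile 1 (size 92): 0 XOR 92 = 92
After XOR-ing pile 2 (size 91): 92 XOR 91 = 7
After XOR-ing pile 3 (size 118): 7 XOR 118 = 113
After XOR-ing pile 4 (size 35): 113 XOR 35 = 82
After XOR-ing pile 5 (size 64): 82 XOR 64 = 18
After XOR-ing pile 6 (size 116): 18 XOR 116 = 102
The Nim-value of this position is 102.

102


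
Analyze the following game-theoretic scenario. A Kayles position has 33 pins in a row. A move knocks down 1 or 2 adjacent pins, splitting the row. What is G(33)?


Kayles: a move removes 1 or 2 adjacent pins from a contiguous row.
Removing pins from a row of k leaves two independent rows (a, b) with a + b = k - 1 (one pin) or a + b = k - 2 (two pins); an end removal gives a = 0.
By Sprague-Grundy, G(k) = mex{ G(a) XOR G(b) } over all these splits. G(0) = 0.
G(1): splits (0,0):0^0=0 -> mex({0}) = 1
G(2): splits (0,1):0^1=1 (0,0):0^0=0 -> mex({0, 1}) = 2
G(3): splits (0,2):0^2=2 (1,1):1^1=0 (0,1):0^1=1 -> mex({0, 1, 2}) = 3
G(4): splits (0,3):0^3=3 (1,2):1^2=3 (0,2):0^2=2 (1,1):1^1=0 -> mex({0, 2, 3}) = 1
G(5): splits (0,4):0^1=1 (1,3):1^3=2 (2,2):2^2=0 (0,3):0^3=3 (1,2):1^2=3 -> mex({0, 1, 2, 3}) = 4
G(6) = mex({0, 1, 2, 4}) = 3
G(7) = mex({0, 1, 3, 4, 5}) = 2
G(8) = mex({0, 2, 3, 5, 6}) = 1
G(9) = mex({0, 1, 2, 3, 6, 7}) = 4
G(10) = mex({0, 1, 3, 4, 5, 7}) = 2
G(11) = mex({0, 1, 2, 3, 4, 5}) = 6
G(12) = mex({0, 1, 2, 3, 5, 6, 7}) = 4
G(13) = mex({0, 2, 3, 4, 6, 7}) = 1
G(14) = mex({0, 1, 4, 5, 6, 7}) = 2
G(15) = mex({0, 1, 2, 3, 4, 5, 6}) = 7
G(16) = mex({0, 2, 3, 5, 6, 7}) = 1
G(17) = mex({0, 1, 2, 3, 5, 6, 7}) = 4
G(18) = mex({0, 1, 2, 4, 5, 6}) = 3
G(19) = mex({0, 1, 3, 4, 5, 7}) = 2
G(20) = mex({0, 2, 3, 4, 5, 6, 7}) = 1
G(21) = mex({0, 1, 2, 3, 5, 6, 7}) = 4
G(22) = mex({0, 1, 2, 3, 4, 5, 7}) = 6
G(23) = mex({0, 1, 2, 3, 4, 5, 6}) = 7
G(24) = mex({0, 1, 2, 3, 5, 6, 7}) = 4
G(25) = mex({0, 2, 3, 4, 6, 7}) = 1
G(26) = mex({0, 1, 3, 4, 5, 6, 7}) = 2
G(27) = mex({0, 1, 2, 3, 4, 5, 6, 7}) = 8
G(28) = mex({0, 1, 2, 3, 4, 6, 7, 8}) = 5
G(29) = mex({0, 1, 2, 3, 5, 6, 7, 8, 9}) = 4
G(30) = mex({0, 1, 2, 3, 4, 5, 6, 9, 10}) = 7
G(31) = mex({0, 1, 3, 4, 5, 7, 10, 11}) = 2
G(32) = mex({0, 2, 3, 4, 5, 6, 7, 9, 11}) = 1
G(33) = mex({0, 1, 2, 3, 4, 5, 6, 7, 9, 12}) = 8
Therefore G(33) = 8.

8


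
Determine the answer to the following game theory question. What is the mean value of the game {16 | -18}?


Game = {16 | -18}, a switch {a | b} with numbers a > b.
Its thermograph has left wall a - t and right wall b + t, which meet at t = (a - b)/2, where both equal (a + b)/2. So the mast (mean value) is at (a + b)/2.
Mean = (16 + (-18))/2 = -2/2 = -1

-1


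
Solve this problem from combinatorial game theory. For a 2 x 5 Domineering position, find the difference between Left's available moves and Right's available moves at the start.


Board is 2 x 5 (rows x cols).
Left (vertical) placements: (rows-1) * cols = 1 * 5 = 5
Right (horizontal) placements: rows * (cols-1) = 2 * 4 = 8
Advantage = Left - Right = 5 - 8 = -3

-3


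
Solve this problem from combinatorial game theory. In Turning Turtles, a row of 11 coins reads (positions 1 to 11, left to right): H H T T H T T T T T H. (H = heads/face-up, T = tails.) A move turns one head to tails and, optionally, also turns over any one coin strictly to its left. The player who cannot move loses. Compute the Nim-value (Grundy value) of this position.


Coins: H H T T H T T T T T H
Key fact: a single head at position k behaves exactly like a Nim heap of size k (turning it to T and optionally flipping a coin at j < k corresponds to moving the heap from k to j, or to 0), and heads combine as a disjunctive sum (two heads at the same place would cancel, matching j XOR j = 0). So the Nim-value is the XOR of the 1-indexed positions of the heads.
Face-up positions (1-indexed): [1, 2, 5, 11]
XOR 0 with 1: 0 XOR 1 = 1
XOR 1 with 2: 1 XOR 2 = 3
XOR 3 with 5: 3 XOR 5 = 6
XOR 6 with 11: 6 XOR 11 = 13
Nim-value = 13

13


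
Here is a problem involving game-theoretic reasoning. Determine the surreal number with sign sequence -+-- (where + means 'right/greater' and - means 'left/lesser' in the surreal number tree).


Sign expansion: -+--
Rule: track bounds (lo, hi), initially (-inf, +inf). On '+', the current value becomes lo and we move to the simplest number in (value, hi): value + 1 if hi = +inf, otherwise the midpoint (value + hi)/2. On '-', the current value becomes hi and we move to value - 1 if lo = -inf, otherwise the midpoint (lo + value)/2.
Start at 0.
Step 1: sign = -, move left. Bounds: (-inf, 0). Value = -1
Step 2: sign = +, move right. Bounds: (-1, 0). Value = -1/2
Step 3: sign = -, move left. Bounds: (-1, -1/2). Value = -3/4
Step 4: sign = -, move left. Bounds: (-1, -3/4). Value = -7/8
The surreal number with sign expansion -+-- is -7/8.

-7/8


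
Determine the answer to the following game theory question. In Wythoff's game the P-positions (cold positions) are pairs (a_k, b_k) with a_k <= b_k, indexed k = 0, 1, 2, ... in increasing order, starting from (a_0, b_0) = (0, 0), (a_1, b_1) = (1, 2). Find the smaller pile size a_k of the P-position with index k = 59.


By Wythoff's theorem, a_k = floor(k * phi) and b_k = floor(k * phi^2) = a_k + k, where phi = (1 + sqrt(5))/2 is the golden ratio.
phi = (1 + sqrt(5))/2 = 1.618034
k = 59
k * phi = 59 * 1.618034 = 95.464005
a_59 = floor(k * phi) = 95

95


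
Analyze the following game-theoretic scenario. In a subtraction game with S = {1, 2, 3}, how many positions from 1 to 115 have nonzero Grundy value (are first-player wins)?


Subtraction set S = {1, 2, 3}, so G(n) = n mod 4.
G(n) = 0 when n is a multiple of 4.
Multiples of 4 in [1, 115]: 28
N-positions (nonzero Grundy) = 115 - 28 = 87

87


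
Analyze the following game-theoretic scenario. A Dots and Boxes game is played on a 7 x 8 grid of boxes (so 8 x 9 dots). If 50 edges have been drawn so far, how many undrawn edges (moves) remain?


Grid: 7 x 8 boxes, i.e. 8 rows and 9 columns of dots.
Horizontal edges: (rows + 1) * cols = 8 * 8 = 64
Vertical edges: rows * (cols + 1) = 7 * 9 = 63
Total edges: 64 + 63 = 127
Edges drawn: 50
Remaining: 127 - 50 = 77

77


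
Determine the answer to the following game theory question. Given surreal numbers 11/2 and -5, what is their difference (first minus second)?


x = 11/2, y = -5
Converting to common denominator: 2
x = 11/2, y = -10/2
x - y = 11/2 - -5 = 21/2

21/2


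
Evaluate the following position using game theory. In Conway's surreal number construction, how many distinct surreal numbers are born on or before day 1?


Day 0: {|} = 0 is born. Count = 1.
Day n: the number of surreal numbers born by day n is 2^(n+1) - 1.
By day 0: 2^1 - 1 = 1
By day 1: 2^2 - 1 = 3
By day 1: 3 surreal numbers.

3


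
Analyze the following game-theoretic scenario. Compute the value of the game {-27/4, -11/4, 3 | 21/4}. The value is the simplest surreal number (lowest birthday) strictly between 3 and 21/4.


Left options: {-27/4, -11/4, 3}, max = 3
Right options: {21/4}, min = 21/4
All options are numbers and max(Left) < min(Right), so by the simplicity theorem the value is the simplest (earliest-born) number strictly between 3 and 21/4.
Integers 4 through 5 all lie strictly between 3 and 21/4.
Among integers, the simplest (lowest birthday = smallest |n|; 0 is born on day 0, +-n on day n) is 4.
No non-integer in the interval can be simpler: if x is a non-integer in the interval, then floor(x) or ceil(x) also lies in the interval (the interval contains an integer), and both are proper prefixes of x's sign expansion, i.e. born earlier. So the game value is 4.
Game value = 4

4


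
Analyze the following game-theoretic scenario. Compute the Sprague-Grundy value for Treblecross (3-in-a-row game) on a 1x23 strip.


Treblecross: place X on empty cells; 3-in-a-row wins.
Playing within two cells of an existing X lets the opponent win at once, so sensible play treats the cells i-2..i+2 around each X as dead. The player left with no safe cell loses, so this is a normal-play take-away game on strips of safe cells.
Placing X at cell i (0-indexed) of a strip of k safe cells leaves independent strips of sizes max(0, i-2) and max(0, k-i-3). Hence G(k) = mex{ G(max(0,i-2)) XOR G(max(0,k-i-3)) : 0 <= i < k }, with G(0) = 0.
G(1): splits (0,0):0^0=0 -> mex({0}) = 1
G(2): splits (0,0):0^0=0 -> mex({0}) = 1
G(3): splits (0,0):0^0=0 -> mex({0}) = 1
G(4): splits (0,1):0^1=1 (0,0):0^0=0 -> mex({0, 1}) = 2
G(5): splits (0,2):0^1=1 (0,1):0^1=1 (0,0):0^0=0 -> mex({0, 1}) = 2
G(6) = mex({1}) = 0
G(7) = mex({0, 1, 2}) = 3
G(8) = mex({0, 1, 2}) = 3
G(9) = mex({0, 2}) = 1
G(10) = mex({0, 2, 3}) = 1
G(11) = mex({0, 3}) = 1
G(12) = mex({1, 3}) = 0
G(13) = mex({0, 1, 2, 3}) = 4
G(14) = mex({0, 1, 2}) = 3
G(15) = mex({0, 1, 2}) = 3
G(16) = mex({0, 1, 2, 4}) = 3
G(17) = mex({0, 1, 3, 4}) = 2
G(18) = mex({0, 1, 3, 4}) = 2
G(19) = mex({0, 1, 3, 5}) = 2
G(20) = mex({0, 1, 2, 3, 5}) = 4
G(21) = mex({0, 1, 2, 3, 5}) = 4
G(22) = mex({1, 2, 6}) = 0
G(23) = mex({0, 1, 2, 3, 4, 6}) = 5
Therefore G(23) = 5.

5


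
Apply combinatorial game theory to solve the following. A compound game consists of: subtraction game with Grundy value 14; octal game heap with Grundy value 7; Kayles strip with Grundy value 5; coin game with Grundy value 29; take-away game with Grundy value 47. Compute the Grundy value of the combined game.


By the Sprague-Grundy theorem, the Grundy value of a sum of games is the XOR of individual Grundy values.
subtraction game: Grundy value = 14. Running XOR: 0 XOR 14 = 14
octal game heap: Grundy value = 7. Running XOR: 14 XOR 7 = 9
Kayles strip: Grundy value = 5. Running XOR: 9 XOR 5 = 12
coin game: Grundy value = 29. Running XOR: 12 XOR 29 = 17
take-away game: Grundy value = 47. Running XOR: 17 XOR 47 = 62
The combined Grundy value is 62.

62


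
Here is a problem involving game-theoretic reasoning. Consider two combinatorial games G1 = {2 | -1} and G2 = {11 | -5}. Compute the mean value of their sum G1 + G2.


G1 = {2 | -1}, G2 = {11 | -5}
Each is a switch {a | b} with numbers a > b; its mean value is (a + b)/2, and mean value is additive over game sums: m(G1 + G2) = m(G1) + m(G2).
Mean of G1 = (2 + (-1))/2 = 1/2 = 1/2
Mean of G2 = (11 + (-5))/2 = 6/2 = 3
Mean of G1 + G2 = 1/2 + 3 = 7/2

7/2


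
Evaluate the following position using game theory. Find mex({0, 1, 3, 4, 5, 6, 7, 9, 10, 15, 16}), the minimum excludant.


Set = {0, 1, 3, 4, 5, 6, 7, 9, 10, 15, 16}
0 is in the set.
1 is in the set.
2 is NOT in the set. This is the mex.
mex = 2

2


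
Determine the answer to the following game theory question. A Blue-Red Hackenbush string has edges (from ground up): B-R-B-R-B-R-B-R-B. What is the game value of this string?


Edges (from ground): B-R-B-R-B-R-B-R-B
By Berlekamp's sign-expansion rule, a Blue-Red Hackenbush stalk has the value of the surreal number whose sign sequence is the edge sequence with B -> + and R -> -.
Sign sequence: +-+-+-+-+
Trace the sign expansion in the surreal number tree, starting from 0:
Edge 1: B (sign +) -> bounds (0, +inf), value = 1
Edge 2: R (sign -) -> bounds (0, 1), value = 1/2
Edge 3: B (sign +) -> bounds (1/2, 1), value = 3/4
Edge 4: R (sign -) -> bounds (1/2, 3/4), value = 5/8
Edge 5: B (sign +) -> bounds (5/8, 3/4), value = 11/16
Edge 6: R (sign -) -> bounds (5/8, 11/16), value = 21/32
Edge 7: B (sign +) -> bounds (21/32, 11/16), value = 43/64
Edge 8: R (sign -) -> bounds (21/32, 43/64), value = 85/128
Edge 9: B (sign +) -> bounds (85/128, 43/64), value = 171/256
Game value = 171/256

171/256


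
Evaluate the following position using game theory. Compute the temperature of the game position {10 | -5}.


The game is {10 | -5}, a switch {a | b} with numbers a > b.
Cooling {a | b} by t gives {a - t | b + t}, which stops being hot when a - t = b + t, i.e. at t = (a - b)/2. So the temperature of a switch is (a - b)/2.
Temperature = (Left option - Right option) / 2
= (10 - (-5)) / 2
= 15 / 2
= 15/2

15/2


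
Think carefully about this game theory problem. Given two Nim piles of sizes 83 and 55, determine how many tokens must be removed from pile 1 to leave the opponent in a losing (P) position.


Piles: 83 and 55
Current XOR: 83 XOR 55 = 100 (non-zero, so this is an N-position).
To make the XOR zero, we need to find a move that balances the piles.
For pile 1 (size 83): target = 83 XOR 100 = 55
We reduce pile 1 from 83 to 55.
Tokens removed: 83 - 55 = 28
Verification: 55 XOR 55 = 0

28


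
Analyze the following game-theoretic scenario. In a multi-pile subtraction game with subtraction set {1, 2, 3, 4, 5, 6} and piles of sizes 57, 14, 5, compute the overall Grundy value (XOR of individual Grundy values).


Subtraction set: {1, 2, 3, 4, 5, 6}
For this subtraction set, G(n) = n mod 7 (period = max + 1 = 7).
Pile 1 (size 57): G(57) = 57 mod 7 = 1
Pile 2 (size 14): G(14) = 14 mod 7 = 0
Pile 3 (size 5): G(5) = 5 mod 7 = 5
Total Grundy value = XOR of all: 1 XOR 0 XOR 5 = 4

4


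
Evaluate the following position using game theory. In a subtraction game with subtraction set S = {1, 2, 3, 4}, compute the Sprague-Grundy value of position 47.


The subtraction set is S = {1, 2, 3, 4}.
G(k) = mex{ G(k - s) : s in S, s <= k }. We compute iteratively: G(0) = 0.
G(1) = mex({0}) = 1
G(2) = mex({0, 1}) = 2
G(3) = mex({0, 1, 2}) = 3
G(4) = mex({0, 1, 2, 3}) = 4
G(5) = mex({1, 2, 3, 4}) = 0
G(6) = mex({0, 2, 3, 4}) = 1
G(7) = mex({0, 1, 3, 4}) = 2
G(8) = mex({0, 1, 2, 4}) = 3
Observe that G(5)..G(8) = 0, 1, 2, 3 repeats G(0)..G(3) = 0, 1, 2, 3.
For k >= max(S) = 4, G(k) is determined by the previous 4 values G(k-4)..G(k-1); a window of 4 consecutive values has recurred shifted by 5, so by induction G(k + 5) = G(k) for all k >= 0: the sequence is periodic from the start with period 5.
One period: G(0..4) = 0, 1, 2, 3, 4.
47 mod 5 = 2, so G(47) = G(2) = 2.

2


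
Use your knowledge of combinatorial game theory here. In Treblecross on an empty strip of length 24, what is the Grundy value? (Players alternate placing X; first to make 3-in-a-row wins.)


Treblecross: place X on empty cells; 3-in-a-row wins.
Playing within two cells of an existing X lets the opponent win at once, so sensible play treats the cells i-2..i+2 around each X as dead. The player left with no safe cell loses, so this is a normal-play take-away game on strips of safe cells.
Placing X at cell i (0-indexed) of a strip of k safe cells leaves independent strips of sizes max(0, i-2) and max(0, k-i-3). Hence G(k) = mex{ G(max(0,i-2)) XOR G(max(0,k-i-3)) : 0 <= i < k }, with G(0) = 0.
G(1): splits (0,0):0^0=0 -> mex({0}) = 1
G(2): splits (0,0):0^0=0 -> mex({0}) = 1
G(3): splits (0,0):0^0=0 -> mex({0}) = 1
G(4): splits (0,1):0^1=1 (0,0):0^0=0 -> mex({0, 1}) = 2
G(5): splits (0,2):0^1=1 (0,1):0^1=1 (0,0):0^0=0 -> mex({0, 1}) = 2
G(6) = mex({1}) = 0
G(7) = mex({0, 1, 2}) = 3
G(8) = mex({0, 1, 2}) = 3
G(9) = mex({0, 2}) = 1
G(10) = mex({0, 2, 3}) = 1
G(11) = mex({0, 3}) = 1
G(12) = mex({1, 3}) = 0
G(13) = mex({0, 1, 2, 3}) = 4
G(14) = mex({0, 1, 2}) = 3
G(15) = mex({0, 1, 2}) = 3
G(16) = mex({0, 1, 2, 4}) = 3
G(17) = mex({0, 1, 3, 4}) = 2
G(18) = mex({0, 1, 3, 4}) = 2
G(19) = mex({0, 1, 3, 5}) = 2
G(20) = mex({0, 1, 2, 3, 5}) = 4
G(21) = mex({0, 1, 2, 3, 5}) = 4
G(22) = mex({1, 2, 6}) = 0
G(23) = mex({0, 1, 2, 3, 4, 6}) = 5
G(24) = mex({0, 1, 2, 3, 4}) = 5
Therefore G(24) = 5.

5


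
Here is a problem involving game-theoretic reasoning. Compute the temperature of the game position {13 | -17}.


The game is {13 | -17}, a switch {a | b} with numbers a > b.
Cooling {a | b} by t gives {a - t | b + t}, which stops being hot when a - t = b + t, i.e. at t = (a - b)/2. So the temperature of a switch is (a - b)/2.
Temperature = (Left option - Right option) / 2
= (13 - (-17)) / 2
= 30 / 2
= 15

15


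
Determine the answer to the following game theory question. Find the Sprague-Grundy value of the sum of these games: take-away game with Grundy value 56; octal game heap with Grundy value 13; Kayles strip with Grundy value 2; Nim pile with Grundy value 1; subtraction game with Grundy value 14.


By the Sprague-Grundy theorem, the Grundy value of a sum of games is the XOR of individual Grundy values.
take-away game: Grundy value = 56. Running XOR: 0 XOR 56 = 56
octal game heap: Grundy value = 13. Running XOR: 56 XOR 13 = 53
Kayles strip: Grundy value = 2. Running XOR: 53 XOR 2 = 55
Nim pile: Grundy value = 1. Running XOR: 55 XOR 1 = 54
subtraction game: Grundy value = 14. Running XOR: 54 XOR 14 = 56
The combined Grundy value is 56.

56


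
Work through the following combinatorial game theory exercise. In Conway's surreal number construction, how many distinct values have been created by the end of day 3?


Day 0: {|} = 0 is born. Count = 1.
Day n: the number of surreal numbers born by day n is 2^(n+1) - 1.
By day 0: 2^1 - 1 = 1
By day 1: 2^2 - 1 = 3
By day 2: 2^3 - 1 = 7
By day 3: 2^4 - 1 = 15
By day 3: 15 surreal numbers.

15


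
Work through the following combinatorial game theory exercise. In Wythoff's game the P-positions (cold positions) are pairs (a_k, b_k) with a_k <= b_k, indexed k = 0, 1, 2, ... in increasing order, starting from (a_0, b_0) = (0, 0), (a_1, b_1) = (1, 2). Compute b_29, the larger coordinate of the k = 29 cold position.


By Wythoff's theorem, a_k = floor(k * phi) and b_k = floor(k * phi^2) = a_k + k, where phi = (1 + sqrt(5))/2 is the golden ratio.
phi = (1 + sqrt(5))/2 = 1.618034
phi^2 = phi + 1 = 2.618034
k = 29
k * phi^2 = 29 * 2.618034 = 75.922986
b_29 = floor(k * phi^2) = 75 (check: a_29 + k = 46 + 29 = 75)

75


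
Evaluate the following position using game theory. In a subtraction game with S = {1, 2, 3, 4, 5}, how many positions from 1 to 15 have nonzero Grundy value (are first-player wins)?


Subtraction set S = {1, 2, 3, 4, 5}, so G(n) = n mod 6.
G(n) = 0 when n is a multiple of 6.
Multiples of 6 in [1, 15]: 2
N-positions (nonzero Grundy) = 15 - 2 = 13

13


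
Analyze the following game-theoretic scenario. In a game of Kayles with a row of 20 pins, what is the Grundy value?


Kayles: a move removes 1 or 2 adjacent pins from a contiguous row.
Removing pins from a row of k leaves two independent rows (a, b) with a + b = k - 1 (one pin) or a + b = k - 2 (two pins); an end removal gives a = 0.
By Sprague-Grundy, G(k) = mex{ G(a) XOR G(b) } over all these splits. G(0) = 0.
G(1): splits (0,0):0^0=0 -> mex({0}) = 1
G(2): splits (0,1):0^1=1 (0,0):0^0=0 -> mex({0, 1}) = 2
G(3): splits (0,2):0^2=2 (1,1):1^1=0 (0,1):0^1=1 -> mex({0, 1, 2}) = 3
G(4): splits (0,3):0^3=3 (1,2):1^2=3 (0,2):0^2=2 (1,1):1^1=0 -> mex({0, 2, 3}) = 1
G(5): splits (0,4):0^1=1 (1,3):1^3=2 (2,2):2^2=0 (0,3):0^3=3 (1,2):1^2=3 -> mex({0, 1, 2, 3}) = 4
G(6) = mex({0, 1, 2, 4}) = 3
G(7) = mex({0, 1, 3, 4, 5}) = 2
G(8) = mex({0, 2, 3, 5, 6}) = 1
G(9) = mex({0, 1, 2, 3, 6, 7}) = 4
G(10) = mex({0, 1, 3, 4, 5, 7}) = 2
G(11) = mex({0, 1, 2, 3, 4, 5}) = 6
G(12) = mex({0, 1, 2, 3, 5, 6, 7}) = 4
G(13) = mex({0, 2, 3, 4, 6, 7}) = 1
G(14) = mex({0, 1, 4, 5, 6, 7}) = 2
G(15) = mex({0, 1, 2, 3, 4, 5, 6}) = 7
G(16) = mex({0, 2, 3, 5, 6, 7}) = 1
G(17) = mex({0, 1, 2, 3, 5, 6, 7}) = 4
G(18) = mex({0, 1, 2, 4, 5, 6}) = 3
G(19) = mex({0, 1, 3, 4, 5, 7}) = 2
G(20) = mex({0, 2, 3, 4, 5, 6, 7}) = 1
Therefore G(20) = 1.

1
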